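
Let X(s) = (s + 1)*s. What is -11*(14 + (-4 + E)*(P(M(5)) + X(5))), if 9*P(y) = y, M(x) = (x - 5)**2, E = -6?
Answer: 3146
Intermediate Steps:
M(x) = (-5 + x)**2
X(s) = s*(1 + s) (X(s) = (1 + s)*s = s*(1 + s))
P(y) = y/9
-11*(14 + (-4 + E)*(P(M(5)) + X(5))) = -11*(14 + (-4 - 6)*((-5 + 5)**2/9 + 5*(1 + 5))) = -11*(14 - 10*((1/9)*0**2 + 5*6)) = -11*(14 - 10*((1/9)*0 + 30)) = -11*(14 - 10*(0 + 30)) = -11*(14 - 10*30) = -11*(14 - 300) = -11*(-286) = 3146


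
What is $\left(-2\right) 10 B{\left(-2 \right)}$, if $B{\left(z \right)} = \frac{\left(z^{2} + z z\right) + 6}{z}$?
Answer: $140$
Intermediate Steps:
$B{\left(z \right)} = \frac{6 + 2 z^{2}}{z}$ ($B{\left(z \right)} = \frac{\left(z^{2} + z^{2}\right) + 6}{z} = \frac{2 z^{2} + 6}{z} = \frac{6 + 2 z^{2}}{z}$)
$\left(-2\right) 10 B{\left(-2 \right)} = \left(-2\right) 10 \left(2 \left(-2\right) + \frac{6}{-2}\right) = - 20 \left(-4 + 6 \left(- \frac{1}{2}\right)\right) = - 20 \left(-4 - 3\right) = \left(-20\right) \left(-7\right) = 140$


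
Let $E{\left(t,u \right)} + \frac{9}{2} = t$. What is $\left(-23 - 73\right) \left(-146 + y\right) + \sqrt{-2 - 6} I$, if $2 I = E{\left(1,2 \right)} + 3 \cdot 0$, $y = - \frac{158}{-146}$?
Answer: $\frac{1015584}{73} - \frac{7 i \sqrt{2}}{2} \approx 13912.0 - 4.9497 i$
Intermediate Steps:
$E{\left(t,u \right)} = - \frac{9}{2} + t$
$y = \frac{79}{73}$ ($y = \left(-158\right) \left(- \frac{1}{146}\right) = \frac{79}{73} \approx 1.0822$)
$I = - \frac{7}{4}$ ($I = \frac{\left(- \frac{9}{2} + 1\right) + 3 \cdot 0}{2} = \frac{- \frac{7}{2} + 0}{2} = \frac{1}{2} \left(- \frac{7}{2}\right) = - \frac{7}{4} \approx -1.75$)
$\left(-23 - 73\right) \left(-146 + y\right) + \sqrt{-2 - 6} I = \left(-23 - 73\right) \left(-146 + \frac{79}{73}\right) + \sqrt{-2 - 6} \left(- \frac{7}{4}\right) = \left(-96\right) \left(- \frac{10579}{73}\right) + \sqrt{-8} \left(- \frac{7}{4}\right) = \frac{1015584}{73} + 2 i \sqrt{2} \left(- \frac{7}{4}\right) = \frac{1015584}{73} - \frac{7 i \sqrt{2}}{2}$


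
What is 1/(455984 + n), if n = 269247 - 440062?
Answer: 1/285169 ≈ 3.5067e-6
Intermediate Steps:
n = -170815
1/(455984 + n) = 1/(455984 - 170815) = 1/285169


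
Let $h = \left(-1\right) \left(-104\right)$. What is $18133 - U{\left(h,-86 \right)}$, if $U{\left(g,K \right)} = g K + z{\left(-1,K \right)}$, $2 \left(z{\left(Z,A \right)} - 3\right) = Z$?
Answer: $\frac{54149}{2} \approx 27075.0$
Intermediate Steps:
$z{\left(Z,A \right)} = 3 + \frac{Z}{2}$
$h = 104$
$U{\left(g,K \right)} = \frac{5}{2} + K g$ ($U{\left(g,K \right)} = g K + \left(3 + \frac{1}{2} \left(-1\right)\right) = K g + \left(3 - \frac{1}{2}\right) = K g + \frac{5}{2} = \frac{5}{2} + K g$)
$18133 - U{\left(h,-86 \right)} = 18133 - \left(\frac{5}{2} - 8944\right) = 18133 - - \frac{17883}{2} = 18133 + \frac{17883}{2} = \frac{54149}{2}$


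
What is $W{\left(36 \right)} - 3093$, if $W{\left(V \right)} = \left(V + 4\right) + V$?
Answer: $-3017$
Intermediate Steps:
$W{\left(V \right)} = 4 + 2 V$ ($W{\left(V \right)} = \left(4 + V\right) + V = 4 + 2 V$)
$W{\left(36 \right)} - 3093 = \left(4 + 2 \cdot 36\right) - 3093 = \left(4 + 72\right) - 3093 = 76 - 3093 = -3017$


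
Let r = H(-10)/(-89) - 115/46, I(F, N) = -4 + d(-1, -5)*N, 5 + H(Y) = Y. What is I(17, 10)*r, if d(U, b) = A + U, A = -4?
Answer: 11205/89 ≈ 125.90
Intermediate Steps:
H(Y) = -5 + Y
d(U, b) = -4 + U
I(F, N) = -4 - 5*N (I(F, N) = -4 + (-4 - 1)*N = -4 - 5*N)
r = -415/178 (r = (-5 - 10)/(-89) - 115/46 = -15*(-1/89) - 115*1/46 = 15/89 - 5/2 = -415/178 ≈ -2.3315)
I(17, 10)*r = (-4 - 5*10)*(-415/178) = (-4 - 50)*(-415/178) = -54*(-415/178) = 11205/89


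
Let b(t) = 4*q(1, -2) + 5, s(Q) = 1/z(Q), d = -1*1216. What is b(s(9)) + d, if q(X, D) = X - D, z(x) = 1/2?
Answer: -1199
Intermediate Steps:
d = -1216
z(x) = ½ (z(x) = 1*(½) = ½)
s(Q) = 2 (s(Q) = 1/(½) = 2)
b(t) = 17 (b(t) = 4*(1 - 1*(-2)) + 5 = 4*(1 + 2) + 5 = 4*3 + 5 = 12 + 5 = 17)
b(s(9)) + d = 17 - 1216 = -1199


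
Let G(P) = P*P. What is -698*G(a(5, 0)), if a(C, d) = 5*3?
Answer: -157050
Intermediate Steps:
a(C, d) = 15
G(P) = P²
-698*G(a(5, 0)) = -698*15² = -698*225 = -157050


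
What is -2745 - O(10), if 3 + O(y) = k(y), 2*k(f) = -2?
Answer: -2741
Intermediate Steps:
k(f) = -1 (k(f) = (½)*(-2) = -1)
O(y) = -4 (O(y) = -3 - 1 = -4)
-2745 - O(10) = -2745 - 1*(-4) = -2745 + 4 = -2741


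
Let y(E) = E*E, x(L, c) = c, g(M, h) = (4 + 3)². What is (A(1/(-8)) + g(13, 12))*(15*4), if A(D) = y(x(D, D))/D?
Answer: 5865/2 ≈ 2932.5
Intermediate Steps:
g(M, h) = 49 (g(M, h) = 7² = 49)
y(E) = E²
A(D) = D (A(D) = D²/D = D)
(A(1/(-8)) + g(13, 12))*(15*4) = (1/(-8) + 49)*(15*4) = (-⅛ + 49)*60 = (391/8)*60 = 5865/2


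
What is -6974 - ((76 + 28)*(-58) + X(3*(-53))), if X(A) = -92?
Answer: -850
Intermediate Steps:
-6974 - ((76 + 28)*(-58) + X(3*(-53))) = -6974 - ((76 + 28)*(-58) - 92) = -6974 - (104*(-58) - 92) = -6974 - (-6032 - 92) = -6974 - 1*(-6124) = -6974 + 6124 = -850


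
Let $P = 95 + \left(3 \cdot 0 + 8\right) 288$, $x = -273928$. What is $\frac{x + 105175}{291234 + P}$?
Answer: $- \frac{168753}{293633} \approx -0.57471$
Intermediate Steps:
$P = 2399$ ($P = 95 + \left(0 + 8\right) 288 = 95 + 8 \cdot 288 = 95 + 2304 = 2399$)
$\frac{x + 105175}{291234 + P} = \frac{-273928 + 105175}{291234 + 2399} = - \frac{168753}{293633}$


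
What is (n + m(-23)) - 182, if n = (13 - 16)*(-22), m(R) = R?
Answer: -139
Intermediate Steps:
n = 66 (n = -3*(-22) = 66)
(n + m(-23)) - 182 = (66 - 23) - 182 = 43 - 182 = -139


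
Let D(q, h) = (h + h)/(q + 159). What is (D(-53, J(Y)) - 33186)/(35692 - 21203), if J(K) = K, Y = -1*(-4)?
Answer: -1758854/767917 ≈ -2.2904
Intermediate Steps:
Y = 4
D(q, h) = 2*h/(159 + q) (D(q, h) = (2*h)/(159 + q) = 2*h/(159 + q))
(D(-53, J(Y)) - 33186)/(35692 - 21203) = (2*4/(159 - 53) - 33186)/(35692 - 21203) = (2*4/106 - 33186)/14489 = (2*4*(1/106) - 33186)*(1/14489) = (4/53 - 33186)*(1/14489) = -1758854/53*1/14489 = -1758854/767917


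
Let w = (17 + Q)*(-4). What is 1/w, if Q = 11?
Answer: -1/112 ≈ -0.0089286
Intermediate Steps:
w = -112 (w = (17 + 11)*(-4) = 28*(-4) = -112)
1/w = 1/(-112) = -1/112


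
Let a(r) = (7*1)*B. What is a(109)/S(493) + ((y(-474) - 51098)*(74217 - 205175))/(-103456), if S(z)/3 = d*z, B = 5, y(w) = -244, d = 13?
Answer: -32318882755603/497287128 ≈ -64990.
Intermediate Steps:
S(z) = 39*z (S(z) = 3*(13*z) = 39*z)
a(r) = 35 (a(r) = (7*1)*5 = 7*5 = 35)
a(109)/S(493) + ((y(-474) - 51098)*(74217 - 205175))/(-103456) = 35/((39*493)) + ((-244 - 51098)*(74217 - 205175))/(-103456) = 35/19227 - 51342*(-130958)*(-1/103456) = 35*(1/19227) + 6723645636*(-1/103456) = 35/19227 - 1680911409/25864 = -32318882755603/497287128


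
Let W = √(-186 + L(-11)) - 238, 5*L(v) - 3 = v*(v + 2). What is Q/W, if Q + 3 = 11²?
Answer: -35105/71012 - 177*I*√115/71012 ≈ -0.49435 - 0.026729*I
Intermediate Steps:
L(v) = ⅗ + v*(2 + v)/5 (L(v) = ⅗ + (v*(v + 2))/5 = ⅗ + (v*(2 + v))/5 = ⅗ + v*(2 + v)/5)
W = -238 + 6*I*√115/5 (W = √(-186 + (⅗ + (⅕)*(-11)² + (⅖)*(-11))) - 238 = √(-186 + (⅗ + (⅕)*121 - 22/5)) - 238 = √(-186 + (⅗ + 121/5 - 22/5)) - 238 = √(-186 + 102/5) - 238 = √(-828/5) - 238 = 6*I*√115/5 - 238 = -238 + 6*I*√115/5 ≈ -238.0 + 12.869*I)
Q = 118 (Q = -3 + 11² = -3 + 121 = 118)
Q/W = 118/(-238 + 6*I*√115/5)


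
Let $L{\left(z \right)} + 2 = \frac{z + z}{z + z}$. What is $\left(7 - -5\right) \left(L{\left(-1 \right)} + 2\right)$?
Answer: $12$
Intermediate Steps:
$L{\left(z \right)} = -1$ ($L{\left(z \right)} = -2 + \frac{z + z}{z + z} = -2 + \frac{2 z}{2 z} = -2 + 2 z \frac{1}{2 z} = -2 + 1 = -1$)
$\left(7 - -5\right) \left(L{\left(-1 \right)} + 2\right) = \left(7 - -5\right) \left(-1 + 2\right) = \left(7 + 5\right) 1 = 12 \cdot 1 = 12$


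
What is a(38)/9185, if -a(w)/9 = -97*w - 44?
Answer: 6714/1837 ≈ 3.6549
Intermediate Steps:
a(w) = 396 + 873*w (a(w) = -9*(-97*w - 44) = -9*(-44 - 97*w) = 396 + 873*w)
a(38)/9185 = (396 + 873*38)/9185 = (396 + 33174)*(1/9185) = 33570*(1/9185) = 6714/1837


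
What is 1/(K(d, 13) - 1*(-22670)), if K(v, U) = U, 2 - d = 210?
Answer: 1/22683 ≈ 4.4086e-5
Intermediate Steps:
d = -208 (d = 2 - 1*210 = 2 - 210 = -208)
1/(K(d, 13) - 1*(-22670)) = 1/(13 - 1*(-22670)) = 1/(13 + 22670) = 1/22683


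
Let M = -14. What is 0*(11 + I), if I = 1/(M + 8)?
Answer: 0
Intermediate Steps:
I = -⅙ (I = 1/(-14 + 8) = 1/(-6) = -⅙ ≈ -0.16667)
0*(11 + I) = 0*(11 - ⅙) = 0*(65/6) = 0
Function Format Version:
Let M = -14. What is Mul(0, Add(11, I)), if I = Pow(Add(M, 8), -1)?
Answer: 0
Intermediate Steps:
I = Rational(-1, 6) (I = Pow(Add(-14, 8), -1) = Pow(-6, -1) = Rational(-1, 6) ≈ -0.16667)
Mul(0, Add(11, I)) = Mul(0, Add(11, Rational(-1, 6))) = Mul(0, Rational(65, 6)) = 0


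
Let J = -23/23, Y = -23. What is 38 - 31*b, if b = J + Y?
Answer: 782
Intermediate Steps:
J = -1 (J = -23*1/23 = -1)
b = -24 (b = -1 - 23 = -24)
38 - 31*b = 38 - 31*(-24) = 38 + 744 = 782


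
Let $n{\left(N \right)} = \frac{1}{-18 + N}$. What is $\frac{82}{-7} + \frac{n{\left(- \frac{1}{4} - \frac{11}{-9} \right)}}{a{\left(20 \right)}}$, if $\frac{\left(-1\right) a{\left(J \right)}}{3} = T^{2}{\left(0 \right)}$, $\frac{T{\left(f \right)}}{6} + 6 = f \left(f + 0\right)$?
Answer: $- \frac{5428721}{463428} \approx -11.714$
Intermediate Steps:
$T{\left(f \right)} = -36 + 6 f^{2}$ ($T{\left(f \right)} = -36 + 6 f \left(f + 0\right) = -36 + 6 f f = -36 + 6 f^{2}$)
$a{\left(J \right)} = -3888$ ($a{\left(J \right)} = - 3 \left(-36 + 6 \cdot 0^{2}\right)^{2} = - 3 \left(-36 + 6 \cdot 0\right)^{2} = - 3 \left(-36 + 0\right)^{2} = - 3 \left(-36\right)^{2} = \left(-3\right) 1296 = -3888$)
$\frac{82}{-7} + \frac{n{\left(- \frac{1}{4} - \frac{11}{-9} \right)}}{a{\left(20 \right)}} = \frac{82}{-7} + \frac{1}{\left(-18 - \left(\frac{1}{4} - \frac{11}{9}\right)\right) \left(-3888\right)} = 82 \left(- \frac{1}{7}\right) + \frac{1}{-18 - - \frac{35}{36}} \left(- \frac{1}{3888}\right) = - \frac{82}{7} + \frac{1}{-18 + \left(- \frac{1}{4} + \frac{11}{9}\right)} \left(- \frac{1}{3888}\right) = - \frac{82}{7} + \frac{1}{-18 + \frac{35}{36}} \left(- \frac{1}{3888}\right) = - \frac{82}{7} + \frac{1}{- \frac{613}{36}} \left(- \frac{1}{3888}\right) = - \frac{82}{7} - - \frac{1}{66204} = - \frac{82}{7} + \frac{1}{66204} = - \frac{5428721}{463428}$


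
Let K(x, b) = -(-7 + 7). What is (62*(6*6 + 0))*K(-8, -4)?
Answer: 0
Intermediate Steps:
K(x, b) = 0 (K(x, b) = -1*0 = 0)
(62*(6*6 + 0))*K(-8, -4) = (62*(6*6 + 0))*0 = (62*(36 + 0))*0 = (62*36)*0 = 2232*0 = 0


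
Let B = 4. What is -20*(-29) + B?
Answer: 584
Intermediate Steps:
-20*(-29) + B = -20*(-29) + 4 = 580 + 4 = 584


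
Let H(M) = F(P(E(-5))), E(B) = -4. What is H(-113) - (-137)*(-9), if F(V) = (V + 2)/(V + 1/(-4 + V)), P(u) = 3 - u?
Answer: -27099/22 ≈ -1231.8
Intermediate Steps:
F(V) = (2 + V)/(V + 1/(-4 + V))
H(M) = 27/22 (H(M) = (-8 + (3 - 1*(-4))² - 2*(3 - 1*(-4)))/(1 + (3 - 1*(-4))² - 4*(3 - 1*(-4))) = (-8 + (3 + 4)² - 2*(3 + 4))/(1 + (3 + 4)² - 4*(3 + 4)) = (-8 + 7² - 2*7)/(1 + 7² - 4*7) = (-8 + 49 - 14)/(1 + 49 - 28) = 27/22)
H(-113) - (-137)*(-9) = 27/22 - (-137)*(-9) = 27/22 - 1*1233 = 27/22 - 1233 = -27099/22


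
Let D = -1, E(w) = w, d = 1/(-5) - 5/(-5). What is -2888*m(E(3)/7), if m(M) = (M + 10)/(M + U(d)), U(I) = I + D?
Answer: -131765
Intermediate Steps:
d = ⅘ (d = 1*(-⅕) - 5*(-⅕) = -⅕ + 1 = ⅘ ≈ 0.80000)
U(I) = -1 + I (U(I) = I - 1 = -1 + I)
m(M) = (10 + M)/(-⅕ + M) (m(M) = (M + 10)/(M + (-1 + ⅘)) = (10 + M)/(M - ⅕) = (10 + M)/(-⅕ + M))
-2888*m(E(3)/7) = -14440*(10 + 3/7)/(-1 + 5*(3/7)) = -14440*73/((-1 + 15/7)*7) = -14440*73/(8/7*7) = -14440*7*73/(8*7) = -2888*365/8 = -131765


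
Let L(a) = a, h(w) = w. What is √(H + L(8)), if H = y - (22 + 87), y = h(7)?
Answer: I*√94 ≈ 9.6954*I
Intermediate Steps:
y = 7
H = -102 (H = 7 - (22 + 87) = 7 - 1*109 = 7 - 109 = -102)
√(H + L(8)) = √(-102 + 8) = √(-94) = I*√94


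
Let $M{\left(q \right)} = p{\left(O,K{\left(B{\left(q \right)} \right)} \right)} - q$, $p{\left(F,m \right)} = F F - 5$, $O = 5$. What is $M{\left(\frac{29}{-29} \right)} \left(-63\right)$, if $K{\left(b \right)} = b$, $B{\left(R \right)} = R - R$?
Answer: $-1323$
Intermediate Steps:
$B{\left(R \right)} = 0$
$p{\left(F,m \right)} = -5 + F^{2}$ ($p{\left(F,m \right)} = F^{2} - 5 = -5 + F^{2}$)
$M{\left(q \right)} = 20 - q$ ($M{\left(q \right)} = \left(-5 + 5^{2}\right) - q = \left(-5 + 25\right) - q = 20 - q$)
$M{\left(\frac{29}{-29} \right)} \left(-63\right) = \left(20 - \frac{29}{-29}\right) \left(-63\right) = \left(20 - 29 \left(- \frac{1}{29}\right)\right) \left(-63\right) = \left(20 - -1\right) \left(-63\right) = \left(20 + 1\right) \left(-63\right) = 21 \left(-63\right) = -1323$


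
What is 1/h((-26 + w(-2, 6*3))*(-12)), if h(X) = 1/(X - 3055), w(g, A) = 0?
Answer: -2743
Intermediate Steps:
h(X) = 1/(-3055 + X)
1/h((-26 + w(-2, 6*3))*(-12)) = 1/(1/(-3055 + (-26 + 0)*(-12))) = 1/(1/(-3055 - 26*(-12))) = 1/(1/(-3055 + 312)) = 1/(1/(-2743)) = 1/(-1/2743) = -2743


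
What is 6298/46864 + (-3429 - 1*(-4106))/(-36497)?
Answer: 99065589/855197704 ≈ 0.11584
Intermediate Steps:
6298/46864 + (-3429 - 1*(-4106))/(-36497) = 6298*(1/46864) + (-3429 + 4106)*(-1/36497) = 3149/23432 + 677*(-1/36497) = 3149/23432 - 677/36497 = 99065589/855197704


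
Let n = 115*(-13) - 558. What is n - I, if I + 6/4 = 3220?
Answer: -10543/2 ≈ -5271.5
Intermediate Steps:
I = 6437/2 (I = -3/2 + 3220 = 6437/2 ≈ 3218.5)
n = -2053 (n = -1495 - 558 = -2053)
n - I = -2053 - 1*6437/2 = -2053 - 6437/2 = -10543/2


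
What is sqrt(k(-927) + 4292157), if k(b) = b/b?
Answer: sqrt(4292158) ≈ 2071.8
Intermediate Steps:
k(b) = 1
sqrt(k(-927) + 4292157) = sqrt(1 + 4292157) = sqrt(4292158)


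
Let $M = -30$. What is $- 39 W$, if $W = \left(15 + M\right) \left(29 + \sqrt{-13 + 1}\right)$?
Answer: $16965 + 1170 i \sqrt{3} \approx 16965.0 + 2026.5 i$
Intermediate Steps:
$W = -435 - 30 i \sqrt{3}$ ($W = \left(15 - 30\right) \left(29 + \sqrt{-13 + 1}\right) = - 15 \left(29 + \sqrt{-12}\right) = - 15 \left(29 + 2 i \sqrt{3}\right) = -435 - 30 i \sqrt{3} \approx -435.0 - 51.962 i$)
$- 39 W = - 39 \left(-435 - 30 i \sqrt{3}\right) = 16965 + 1170 i \sqrt{3}$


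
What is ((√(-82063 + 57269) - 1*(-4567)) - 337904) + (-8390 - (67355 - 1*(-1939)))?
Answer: -411021 + 7*I*√506 ≈ -4.1102e+5 + 157.46*I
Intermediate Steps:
((√(-82063 + 57269) - 1*(-4567)) - 337904) + (-8390 - (67355 - 1*(-1939))) = ((√(-24794) + 4567) - 337904) + (-8390 - (67355 + 1939)) = ((7*I*√506 + 4567) - 337904) + (-8390 - 1*69294) = ((4567 + 7*I*√506) - 337904) + (-8390 - 69294) = (-333337 + 7*I*√506) - 77684 = -411021 + 7*I*√506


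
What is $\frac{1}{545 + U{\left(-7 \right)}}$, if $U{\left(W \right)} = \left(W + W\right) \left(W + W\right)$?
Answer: $\frac{1}{741} \approx 0.0013495$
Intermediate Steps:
$U{\left(W \right)} = 4 W^{2}$ ($U{\left(W \right)} = 2 W 2 W = 4 W^{2}$)
$\frac{1}{545 + U{\left(-7 \right)}} = \frac{1}{545 + 4 \left(-7\right)^{2}} = \frac{1}{545 + 4 \cdot 49} = \frac{1}{545 + 196} = \frac{1}{741}$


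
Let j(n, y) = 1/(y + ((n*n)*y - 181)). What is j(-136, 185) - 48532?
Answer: -166065050447/3421764 ≈ -48532.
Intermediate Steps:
j(n, y) = 1/(-181 + y + y*n**2) (j(n, y) = 1/(y + (n**2*y - 181)) = 1/(y + (y*n**2 - 181)) = 1/(y + (-181 + y*n**2)) = 1/(-181 + y + y*n**2))
j(-136, 185) - 48532 = 1/(-181 + 185 + 185*(-136)**2) - 48532 = 1/(-181 + 185 + 185*18496) - 48532 = 1/(-181 + 185 + 3421760) - 48532 = 1/3421764 - 48532 = -166065050447/3421764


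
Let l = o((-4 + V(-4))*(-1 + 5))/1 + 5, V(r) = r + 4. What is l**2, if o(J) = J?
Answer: 121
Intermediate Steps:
V(r) = 4 + r
l = -11 (l = ((-4 + (4 - 4))*(-1 + 5))/1 + 5 = ((-4 + 0)*4)*1 + 5 = -4*4*1 + 5 = -16*1 + 5 = -16 + 5 = -11)
l**2 = (-11)**2 = 121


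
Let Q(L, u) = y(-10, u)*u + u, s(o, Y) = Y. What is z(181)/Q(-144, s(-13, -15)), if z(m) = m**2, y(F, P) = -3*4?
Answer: 32761/165 ≈ 198.55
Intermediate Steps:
y(F, P) = -12
Q(L, u) = -11*u (Q(L, u) = -12*u + u = -11*u)
z(181)/Q(-144, s(-13, -15)) = 181**2/((-11*(-15))) = 32761/165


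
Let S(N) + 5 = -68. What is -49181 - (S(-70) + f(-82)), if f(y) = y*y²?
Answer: 502260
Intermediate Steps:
S(N) = -73 (S(N) = -5 - 68 = -73)
f(y) = y³
-49181 - (S(-70) + f(-82)) = -49181 - (-73 + (-82)³) = -49181 - (-73 - 551368) = -49181 - 1*(-551441) = -49181 + 551441 = 502260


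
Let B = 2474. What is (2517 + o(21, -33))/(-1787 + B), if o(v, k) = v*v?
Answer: 986/229 ≈ 4.3057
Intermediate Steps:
o(v, k) = v²
(2517 + o(21, -33))/(-1787 + B) = (2517 + 21²)/(-1787 + 2474) = (2517 + 441)/687 = 2958*(1/687) = 986/229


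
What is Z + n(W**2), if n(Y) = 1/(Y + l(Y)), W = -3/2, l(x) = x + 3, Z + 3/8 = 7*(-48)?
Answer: -40349/120 ≈ -336.24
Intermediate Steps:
Z = -2691/8 (Z = -3/8 + 7*(-48) = -3/8 - 336 = -2691/8 ≈ -336.38)
l(x) = 3 + x
W = -3/2 (W = -3*1/2 = -3/2 ≈ -1.5000)
n(Y) = 1/(3 + 2*Y) (n(Y) = 1/(Y + (3 + Y)) = 1/(3 + 2*Y))
Z + n(W**2) = -2691/8 + 1/(3 + 2*(-3/2)**2) = -2691/8 + 1/(3 + 2*(9/4)) = -2691/8 + 1/(3 + 9/2) = -2691/8 + 1/(15/2) = -2691/8 + 2/15 = -40349/120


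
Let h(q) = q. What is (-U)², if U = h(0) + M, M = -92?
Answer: 8464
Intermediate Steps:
U = -92 (U = 0 - 92 = -92)
(-U)² = (-1*(-92))² = 92² = 8464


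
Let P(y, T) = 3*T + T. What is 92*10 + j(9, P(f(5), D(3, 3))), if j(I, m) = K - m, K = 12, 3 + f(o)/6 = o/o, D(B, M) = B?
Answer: 920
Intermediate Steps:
f(o) = -12 (f(o) = -18 + 6*(o/o) = -18 + 6*1 = -18 + 6 = -12)
P(y, T) = 4*T
j(I, m) = 12 - m
92*10 + j(9, P(f(5), D(3, 3))) = 92*10 + (12 - 4*3) = 920 + (12 - 1*12) = 920 + (12 - 12) = 920 + 0 = 920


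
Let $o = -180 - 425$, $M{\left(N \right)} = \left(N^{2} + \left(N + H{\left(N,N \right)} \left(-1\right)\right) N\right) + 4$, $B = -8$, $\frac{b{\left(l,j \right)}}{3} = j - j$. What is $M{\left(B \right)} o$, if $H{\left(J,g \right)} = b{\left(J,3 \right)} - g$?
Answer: $-118580$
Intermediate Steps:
$b{\left(l,j \right)} = 0$ ($b{\left(l,j \right)} = 3 \left(j - j\right) = 3 \cdot 0 = 0$)
$H{\left(J,g \right)} = - g$ ($H{\left(J,g \right)} = 0 - g = - g$)
$M{\left(N \right)} = 4 + 3 N^{2}$ ($M{\left(N \right)} = \left(N^{2} + \left(N + - N \left(-1\right)\right) N\right) + 4 = \left(N^{2} + \left(N + N\right) N\right) + 4 = \left(N^{2} + 2 N N\right) + 4 = \left(N^{2} + 2 N^{2}\right) + 4 = 3 N^{2} + 4 = 4 + 3 N^{2}$)
$o = -605$
$M{\left(B \right)} o = \left(4 + 3 \left(-8\right)^{2}\right) \left(-605\right) = \left(4 + 3 \cdot 64\right) \left(-605\right) = \left(4 + 192\right) \left(-605\right) = 196 \left(-605\right) = -118580$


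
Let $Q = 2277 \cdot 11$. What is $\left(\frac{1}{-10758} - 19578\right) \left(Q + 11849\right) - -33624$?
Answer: $- \frac{3885339202504}{5379} \approx -7.2232 \cdot 10^{8}$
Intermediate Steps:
$Q = 25047$
$\left(\frac{1}{-10758} - 19578\right) \left(Q + 11849\right) - -33624 = \left(\frac{1}{-10758} - 19578\right) \left(25047 + 11849\right) - -33624 = \left(- \frac{1}{10758} - 19578\right) 36896 + 33624 = \left(- \frac{210620125}{10758}\right) 36896 + 33624 = - \frac{3885520066000}{5379} + 33624 = - \frac{3885339202504}{5379}$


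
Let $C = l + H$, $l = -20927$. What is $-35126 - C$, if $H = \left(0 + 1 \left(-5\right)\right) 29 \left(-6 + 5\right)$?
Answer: $-14344$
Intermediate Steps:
$H = 145$ ($H = \left(0 - 5\right) 29 \left(-1\right) = \left(-5\right) 29 \left(-1\right) = \left(-145\right) \left(-1\right) = 145$)
$C = -20782$ ($C = -20927 + 145 = -20782$)
$-35126 - C = -35126 - -20782 = -35126 + 20782 = -14344$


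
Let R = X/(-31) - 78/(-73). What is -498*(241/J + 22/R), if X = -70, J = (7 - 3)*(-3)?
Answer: 6312233/941 ≈ 6708.0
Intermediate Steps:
J = -12 (J = 4*(-3) = -12)
R = 7528/2263 (R = -70/(-31) - 78/(-73) = -70*(-1/31) - 78*(-1/73) = 70/31 + 78/73 = 7528/2263 ≈ 3.3266)
-498*(241/J + 22/R) = -498*(241/(-12) + 22/(7528/2263)) = -498*(241*(-1/12) + 22*(2263/7528)) = -498*(-241/12 + 24893/3764) = -498*(-76051/5646) = 6312233/941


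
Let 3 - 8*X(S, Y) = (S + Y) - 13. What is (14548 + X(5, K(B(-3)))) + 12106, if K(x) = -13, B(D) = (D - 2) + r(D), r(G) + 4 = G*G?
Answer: 26657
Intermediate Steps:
r(G) = -4 + G² (r(G) = -4 + G*G = -4 + G²)
B(D) = -6 + D + D² (B(D) = (D - 2) + (-4 + D²) = (-2 + D) + (-4 + D²) = -6 + D + D²)
X(S, Y) = 2 - S/8 - Y/8 (X(S, Y) = 3/8 - ((S + Y) - 13)/8 = 3/8 - (-13 + S + Y)/8 = 3/8 + (13/8 - S/8 - Y/8) = 2 - S/8 - Y/8)
(14548 + X(5, K(B(-3)))) + 12106 = (14548 + (2 - ⅛*5 - ⅛*(-13))) + 12106 = (14548 + (2 - 5/8 + 13/8)) + 12106 = (14548 + 3) + 12106 = 14551 + 12106 = 26657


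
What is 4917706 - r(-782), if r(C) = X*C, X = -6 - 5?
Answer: 4909104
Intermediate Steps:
X = -11
r(C) = -11*C
4917706 - r(-782) = 4917706 - (-11)*(-782) = 4917706 - 1*8602 = 4917706 - 8602 = 4909104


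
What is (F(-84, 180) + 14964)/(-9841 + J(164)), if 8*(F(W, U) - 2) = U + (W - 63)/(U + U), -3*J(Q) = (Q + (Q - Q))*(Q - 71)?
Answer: -14388911/14328000 ≈ -1.0043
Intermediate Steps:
J(Q) = -Q*(-71 + Q)/3 (J(Q) = -(Q + (Q - Q))*(Q - 71)/3 = -(Q + 0)*(-71 + Q)/3 = -Q*(-71 + Q)/3)
F(W, U) = 2 + U/8 + (-63 + W)/(16*U) (F(W, U) = 2 + (U + (W - 63)/(U + U))/8 = 2 + (U + (-63 + W)/((2*U)))/8 = 2 + (U + (-63 + W)*(1/(2*U)))/8 = 2 + (U + (-63 + W)/(2*U))/8 = 2 + (U/8 + (-63 + W)/(16*U)) = 2 + U/8 + (-63 + W)/(16*U))
(F(-84, 180) + 14964)/(-9841 + J(164)) = ((1/16)*(-63 - 84 + 2*180*(16 + 180))/180 + 14964)/(-9841 + (⅓)*164*(71 - 1*164)) = ((1/16)*(1/180)*(-63 - 84 + 2*180*196) + 14964)/(-9841 + (⅓)*164*(71 - 164)) = ((1/16)*(1/180)*(-63 - 84 + 70560) + 14964)/(-9841 + (⅓)*164*(-93)) = ((1/16)*(1/180)*70413 + 14964)/(-9841 - 5084) = (23471/960 + 14964)/(-14925) = (14388911/960)*(-1/14925) = -14388911/14328000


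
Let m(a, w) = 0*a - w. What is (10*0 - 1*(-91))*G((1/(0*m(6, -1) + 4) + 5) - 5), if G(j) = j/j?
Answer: 91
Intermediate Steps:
m(a, w) = -w (m(a, w) = 0 - w = -w)
G(j) = 1
(10*0 - 1*(-91))*G((1/(0*m(6, -1) + 4) + 5) - 5) = (10*0 - 1*(-91))*1 = (0 + 91)*1 = 91*1 = 91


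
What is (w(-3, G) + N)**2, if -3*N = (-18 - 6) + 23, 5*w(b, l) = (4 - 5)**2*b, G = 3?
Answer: 16/225 ≈ 0.071111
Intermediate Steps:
w(b, l) = b/5 (w(b, l) = ((4 - 5)**2*b)/5 = ((-1)**2*b)/5 = (1*b)/5 = b/5)
N = 1/3 (N = -((-18 - 6) + 23)/3 = -(-24 + 23)/3 = -1/3*(-1) = 1/3 ≈ 0.33333)
(w(-3, G) + N)**2 = ((1/5)*(-3) + 1/3)**2 = (-3/5 + 1/3)**2 = (-4/15)**2 = 16/225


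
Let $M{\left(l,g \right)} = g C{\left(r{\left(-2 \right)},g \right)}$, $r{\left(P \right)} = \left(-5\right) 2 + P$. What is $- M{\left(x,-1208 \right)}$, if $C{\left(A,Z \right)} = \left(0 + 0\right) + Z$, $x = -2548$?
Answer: $-1459264$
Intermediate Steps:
$r{\left(P \right)} = -10 + P$
$C{\left(A,Z \right)} = Z$ ($C{\left(A,Z \right)} = 0 + Z = Z$)
$M{\left(l,g \right)} = g^{2}$ ($M{\left(l,g \right)} = g g = g^{2}$)
$- M{\left(x,-1208 \right)} = - \left(-1208\right)^{2} = \left(-1\right) 1459264 = -1459264$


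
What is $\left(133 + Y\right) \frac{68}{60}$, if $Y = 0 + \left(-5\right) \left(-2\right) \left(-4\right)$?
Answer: $\frac{527}{5} \approx 105.4$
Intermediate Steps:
$Y = -40$ ($Y = 0 + 10 \left(-4\right) = 0 - 40 = -40$)
$\left(133 + Y\right) \frac{68}{60} = \left(133 - 40\right) \frac{68}{60} = 93 \cdot 68 \cdot \frac{1}{60} = 93 \cdot \frac{17}{15} = \frac{527}{5}$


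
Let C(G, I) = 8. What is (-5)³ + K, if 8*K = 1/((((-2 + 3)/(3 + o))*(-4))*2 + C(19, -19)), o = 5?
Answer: -6999/56 ≈ -124.98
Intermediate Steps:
K = 1/56 (K = 1/(8*((((-2 + 3)/(3 + 5))*(-4))*2 + 8)) = 1/(8*(((1/8)*(-4))*2 + 8)) = 1/(8*(((1*(⅛))*(-4))*2 + 8)) = 1/(8*(((⅛)*(-4))*2 + 8)) = 1/(8*(-½*2 + 8)) = 1/(8*(-1 + 8)) = (⅛)/7 = (⅛)*(⅐) = 1/56 ≈ 0.017857)
(-5)³ + K = (-5)³ + 1/56 = -125 + 1/56 = -6999/56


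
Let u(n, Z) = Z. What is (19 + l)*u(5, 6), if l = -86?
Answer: -402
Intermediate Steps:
(19 + l)*u(5, 6) = (19 - 86)*6 = -67*6 = -402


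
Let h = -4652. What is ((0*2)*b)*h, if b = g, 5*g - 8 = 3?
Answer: 0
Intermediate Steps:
g = 11/5 (g = 8/5 + (1/5)*3 = 8/5 + 3/5 = 11/5 ≈ 2.2000)
b = 11/5 ≈ 2.2000
((0*2)*b)*h = ((0*2)*(11/5))*(-4652) = (0*(11/5))*(-4652) = 0*(-4652) = 0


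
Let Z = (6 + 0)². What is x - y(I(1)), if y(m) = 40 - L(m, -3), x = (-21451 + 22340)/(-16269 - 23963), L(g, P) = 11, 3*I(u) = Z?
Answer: -1167617/40232 ≈ -29.022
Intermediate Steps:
Z = 36 (Z = 6² = 36)
I(u) = 12 (I(u) = (⅓)*36 = 12)
x = -889/40232 (x = 889/(-40232) = 889*(-1/40232) = -889/40232 ≈ -0.022097)
y(m) = 29 (y(m) = 40 - 1*11 = 40 - 11 = 29)
x - y(I(1)) = -889/40232 - 1*29 = -889/40232 - 29 = -1167617/40232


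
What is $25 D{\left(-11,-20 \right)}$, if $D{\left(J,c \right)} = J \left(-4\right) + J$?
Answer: $825$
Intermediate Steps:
$D{\left(J,c \right)} = - 3 J$ ($D{\left(J,c \right)} = - 4 J + J = - 3 J$)
$25 D{\left(-11,-20 \right)} = 25 \left(\left(-3\right) \left(-11\right)\right) = 25 \cdot 33 = 825$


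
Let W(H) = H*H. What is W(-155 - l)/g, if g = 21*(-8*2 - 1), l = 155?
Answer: -96100/357 ≈ -269.19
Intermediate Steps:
W(H) = H²
g = -357 (g = 21*(-16 - 1) = 21*(-17) = -357)
W(-155 - l)/g = (-155 - 1*155)²/(-357) = (-155 - 155)²*(-1/357) = (-310)²*(-1/357) = 96100*(-1/357) = -96100/357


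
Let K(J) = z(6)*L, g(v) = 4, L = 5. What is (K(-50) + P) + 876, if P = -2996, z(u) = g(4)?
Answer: -2100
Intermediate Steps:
z(u) = 4
K(J) = 20 (K(J) = 4*5 = 20)
(K(-50) + P) + 876 = (20 - 2996) + 876 = -2976 + 876 = -2100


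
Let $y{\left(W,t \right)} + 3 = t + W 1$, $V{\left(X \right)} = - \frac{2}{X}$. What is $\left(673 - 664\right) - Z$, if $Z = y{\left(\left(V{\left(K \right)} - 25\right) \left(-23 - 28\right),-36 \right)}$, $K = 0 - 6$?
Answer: $-1210$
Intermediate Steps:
$K = -6$ ($K = 0 - 6 = -6$)
$y{\left(W,t \right)} = -3 + W + t$ ($y{\left(W,t \right)} = -3 + \left(t + W 1\right) = -3 + \left(t + W\right) = -3 + \left(W + t\right) = -3 + W + t$)
$Z = 1219$ ($Z = -3 + \left(- \frac{2}{-6} - 25\right) \left(-23 - 28\right) - 36 = -3 + \left(\left(-2\right) \left(- \frac{1}{6}\right) - 25\right) \left(-51\right) - 36 = -3 + \left(\frac{1}{3} - 25\right) \left(-51\right) - 36 = -3 - -1258 - 36 = -3 + 1258 - 36 = 1219$)
$\left(673 - 664\right) - Z = \left(673 - 664\right) - 1219 = 9 - 1219 = -1210$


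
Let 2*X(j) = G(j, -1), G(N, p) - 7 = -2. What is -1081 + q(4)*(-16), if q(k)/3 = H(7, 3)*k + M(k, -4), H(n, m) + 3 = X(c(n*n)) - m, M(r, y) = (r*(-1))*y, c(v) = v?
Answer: -1177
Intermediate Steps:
G(N, p) = 5 (G(N, p) = 7 - 2 = 5)
X(j) = 5/2 (X(j) = (1/2)*5 = 5/2)
M(r, y) = -r*y (M(r, y) = (-r)*y = -r*y)
H(n, m) = -1/2 - m (H(n, m) = -3 + (5/2 - m) = -1/2 - m)
q(k) = 3*k/2 (q(k) = 3*((-1/2 - 1*3)*k - 1*k*(-4)) = 3*((-1/2 - 3)*k + 4*k) = 3*(-7*k/2 + 4*k) = 3*(k/2) = 3*k/2)
-1081 + q(4)*(-16) = -1081 + ((3/2)*4)*(-16) = -1081 + 6*(-16) = -1081 - 96 = -1177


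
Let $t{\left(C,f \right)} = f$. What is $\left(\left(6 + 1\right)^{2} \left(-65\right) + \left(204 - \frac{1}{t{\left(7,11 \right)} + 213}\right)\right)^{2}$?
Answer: $\frac{445883385025}{50176} \approx 8.8864 \cdot 10^{6}$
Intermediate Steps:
$\left(\left(6 + 1\right)^{2} \left(-65\right) + \left(204 - \frac{1}{t{\left(7,11 \right)} + 213}\right)\right)^{2} = \left(\left(6 + 1\right)^{2} \left(-65\right) + \left(204 - \frac{1}{11 + 213}\right)\right)^{2} = \left(7^{2} \left(-65\right) + \left(204 - \frac{1}{224}\right)\right)^{2} = \left(49 \left(-65\right) + \left(204 - \frac{1}{224}\right)\right)^{2} = \left(-3185 + \left(204 - \frac{1}{224}\right)\right)^{2} = \left(-3185 + \frac{45695}{224}\right)^{2} = \left(- \frac{667745}{224}\right)^{2} = \frac{445883385025}{50176}$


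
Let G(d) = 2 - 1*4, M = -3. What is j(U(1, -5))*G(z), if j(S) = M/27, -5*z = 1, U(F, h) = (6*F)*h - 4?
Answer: 2/9 ≈ 0.22222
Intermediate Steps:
U(F, h) = -4 + 6*F*h (U(F, h) = 6*F*h - 4 = -4 + 6*F*h)
z = -1/5 (z = -1/5*1 = -1/5 ≈ -0.20000)
G(d) = -2 (G(d) = 2 - 4 = -2)
j(S) = -1/9 (j(S) = -3/27 = -3*1/27 = -1/9)
j(U(1, -5))*G(z) = -1/9*(-2) = 2/9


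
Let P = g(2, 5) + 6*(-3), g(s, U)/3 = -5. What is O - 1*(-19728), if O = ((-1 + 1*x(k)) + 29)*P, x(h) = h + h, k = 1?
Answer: 18738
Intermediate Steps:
g(s, U) = -15 (g(s, U) = 3*(-5) = -15)
x(h) = 2*h
P = -33 (P = -15 + 6*(-3) = -15 - 18 = -33)
O = -990 (O = ((-1 + 1*(2*1)) + 29)*(-33) = ((-1 + 1*2) + 29)*(-33) = ((-1 + 2) + 29)*(-33) = (1 + 29)*(-33) = 30*(-33) = -990)
O - 1*(-19728) = -990 - 1*(-19728) = -990 + 19728 = 18738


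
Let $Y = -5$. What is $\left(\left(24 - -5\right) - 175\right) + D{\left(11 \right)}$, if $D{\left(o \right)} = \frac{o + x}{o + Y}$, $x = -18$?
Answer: $- \frac{883}{6} \approx -147.17$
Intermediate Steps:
$D{\left(o \right)} = \frac{-18 + o}{-5 + o}$ ($D{\left(o \right)} = \frac{o - 18}{o - 5} = \frac{-18 + o}{-5 + o}$)
$\left(\left(24 - -5\right) - 175\right) + D{\left(11 \right)} = \left(\left(24 - -5\right) - 175\right) + \frac{-18 + 11}{-5 + 11} = \left(\left(24 + 5\right) - 175\right) + \frac{1}{6} \left(-7\right) = \left(29 - 175\right) + \frac{1}{6} \left(-7\right) = -146 - \frac{7}{6} = - \frac{883}{6}$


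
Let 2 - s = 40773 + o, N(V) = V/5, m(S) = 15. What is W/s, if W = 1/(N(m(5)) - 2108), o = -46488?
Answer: -1/12034285 ≈ -8.3096e-8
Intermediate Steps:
N(V) = V/5 (N(V) = V*(⅕) = V/5)
s = 5717 (s = 2 - (40773 - 46488) = 2 - 1*(-5715) = 2 + 5715 = 5717)
W = -1/2105 (W = 1/((⅕)*15 - 2108) = 1/(3 - 2108) = 1/(-2105) = -1/2105 ≈ -0.00047506)
W/s = -1/2105/5717 = -1/2105*1/5717 = -1/12034285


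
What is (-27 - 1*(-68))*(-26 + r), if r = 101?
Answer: 3075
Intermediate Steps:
(-27 - 1*(-68))*(-26 + r) = (-27 - 1*(-68))*(-26 + 101) = (-27 + 68)*75 = 41*75 = 3075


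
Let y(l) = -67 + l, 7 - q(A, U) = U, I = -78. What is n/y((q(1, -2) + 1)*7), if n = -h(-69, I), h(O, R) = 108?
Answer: -36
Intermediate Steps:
q(A, U) = 7 - U
n = -108 (n = -1*108 = -108)
n/y((q(1, -2) + 1)*7) = -108/(-67 + ((7 - 1*(-2)) + 1)*7) = -108/(-67 + ((7 + 2) + 1)*7) = -108/(-67 + (9 + 1)*7) = -108/(-67 + 10*7) = -108/(-67 + 70) = -108/3 = -108*1/3 = -36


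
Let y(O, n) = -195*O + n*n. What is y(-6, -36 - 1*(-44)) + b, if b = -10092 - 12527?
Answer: -21385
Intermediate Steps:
b = -22619
y(O, n) = n**2 - 195*O (y(O, n) = -195*O + n**2 = n**2 - 195*O)
y(-6, -36 - 1*(-44)) + b = ((-36 - 1*(-44))**2 - 195*(-6)) - 22619 = ((-36 + 44)**2 + 1170) - 22619 = (8**2 + 1170) - 22619 = (64 + 1170) - 22619 = 1234 - 22619 = -21385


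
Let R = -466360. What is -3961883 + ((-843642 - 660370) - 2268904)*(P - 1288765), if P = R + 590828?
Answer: 4392790818169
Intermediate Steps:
P = 124468 (P = -466360 + 590828 = 124468)
-3961883 + ((-843642 - 660370) - 2268904)*(P - 1288765) = -3961883 + ((-843642 - 660370) - 2268904)*(124468 - 1288765) = -3961883 + (-1504012 - 2268904)*(-1164297) = -3961883 - 3772916*(-1164297) = -3961883 + 4392794780052 = 4392790818169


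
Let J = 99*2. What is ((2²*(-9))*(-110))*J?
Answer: 784080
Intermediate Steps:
J = 198
((2²*(-9))*(-110))*J = ((2²*(-9))*(-110))*198 = ((4*(-9))*(-110))*198 = -36*(-110)*198 = 3960*198 = 784080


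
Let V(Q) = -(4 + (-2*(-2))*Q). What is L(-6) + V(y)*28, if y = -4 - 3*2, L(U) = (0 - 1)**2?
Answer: 1009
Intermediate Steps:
L(U) = 1 (L(U) = (-1)**2 = 1)
y = -10 (y = -4 - 6 = -10)
V(Q) = -4 - 4*Q (V(Q) = -(4 + 4*Q) = -4 - 4*Q)
L(-6) + V(y)*28 = 1 + (-4 - 4*(-10))*28 = 1 + (-4 + 40)*28 = 1 + 36*28 = 1 + 1008 = 1009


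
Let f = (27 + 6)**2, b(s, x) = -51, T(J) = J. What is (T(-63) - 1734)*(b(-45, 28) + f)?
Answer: -1865286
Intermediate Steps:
f = 1089 (f = 33**2 = 1089)
(T(-63) - 1734)*(b(-45, 28) + f) = (-63 - 1734)*(-51 + 1089) = -1797*1038 = -1865286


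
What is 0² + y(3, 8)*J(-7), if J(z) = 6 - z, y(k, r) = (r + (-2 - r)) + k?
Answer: 13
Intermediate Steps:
y(k, r) = -2 + k
0² + y(3, 8)*J(-7) = 0² + (-2 + 3)*(6 - 1*(-7)) = 0 + 1*(6 + 7) = 0 + 1*13 = 0 + 13 = 13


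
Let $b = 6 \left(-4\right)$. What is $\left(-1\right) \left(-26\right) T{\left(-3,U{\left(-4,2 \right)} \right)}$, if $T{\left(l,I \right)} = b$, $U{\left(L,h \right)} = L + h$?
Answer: $-624$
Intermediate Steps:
$b = -24$
$T{\left(l,I \right)} = -24$
$\left(-1\right) \left(-26\right) T{\left(-3,U{\left(-4,2 \right)} \right)} = \left(-1\right) \left(-26\right) \left(-24\right) = 26 \left(-24\right) = -624$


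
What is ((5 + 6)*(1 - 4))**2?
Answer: 1089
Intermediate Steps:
((5 + 6)*(1 - 4))**2 = (11*(-3))**2 = (-33)**2 = 1089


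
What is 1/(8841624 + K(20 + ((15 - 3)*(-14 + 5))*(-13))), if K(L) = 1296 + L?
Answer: 1/8844344 ≈ 1.1307e-7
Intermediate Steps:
1/(8841624 + K(20 + ((15 - 3)*(-14 + 5))*(-13))) = 1/(8841624 + (1296 + (20 + ((15 - 3)*(-14 + 5))*(-13)))) = 1/(8841624 + (1296 + (20 + (12*(-9))*(-13)))) = 1/(8841624 + (1296 + (20 - 108*(-13)))) = 1/(8841624 + (1296 + (20 + 1404))) = 1/(8841624 + (1296 + 1424)) = 1/(8841624 + 2720) = 1/8844344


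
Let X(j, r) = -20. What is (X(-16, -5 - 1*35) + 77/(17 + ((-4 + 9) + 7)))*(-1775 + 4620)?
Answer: -1431035/29 ≈ -49346.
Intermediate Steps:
(X(-16, -5 - 1*35) + 77/(17 + ((-4 + 9) + 7)))*(-1775 + 4620) = (-20 + 77/(17 + ((-4 + 9) + 7)))*(-1775 + 4620) = (-20 + 77/(17 + (5 + 7)))*2845 = (-20 + 77/(17 + 12))*2845 = (-20 + 77/29)*2845 = -503/29*2845 = -1431035/29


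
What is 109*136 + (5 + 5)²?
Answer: 14924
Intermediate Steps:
109*136 + (5 + 5)² = 14824 + 10² = 14824 + 100 = 14924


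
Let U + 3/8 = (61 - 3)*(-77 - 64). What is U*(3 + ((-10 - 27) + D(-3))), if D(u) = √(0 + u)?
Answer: 1112259/4 - 65427*I*√3/8 ≈ 2.7807e+5 - 14165.0*I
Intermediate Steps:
U = -65427/8 (U = -3/8 + (61 - 3)*(-77 - 64) = -3/8 + 58*(-141) = -3/8 - 8178 = -65427/8 ≈ -8178.4)
D(u) = √u
U*(3 + ((-10 - 27) + D(-3))) = -65427*(3 + ((-10 - 27) + √(-3)))/8 = -65427*(3 + (-37 + I*√3))/8 = -65427*(-34 + I*√3)/8 = 1112259/4 - 65427*I*√3/8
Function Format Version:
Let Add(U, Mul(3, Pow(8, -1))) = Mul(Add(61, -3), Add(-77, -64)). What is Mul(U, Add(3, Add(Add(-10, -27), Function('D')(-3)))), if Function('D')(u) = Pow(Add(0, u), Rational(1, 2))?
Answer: Add(Rational(1112259, 4), Mul(Rational(-65427, 8), I, Pow(3, Rational(1, 2)))) ≈ Add(2.7807e+5, Mul(-14165., I))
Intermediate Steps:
U = Rational(-65427, 8) (U = Add(Rational(-3, 8), Mul(Add(61, -3), Add(-77, -64))) = Add(Rational(-3, 8), Mul(58, -141)) = Add(Rational(-3, 8), -8178) = Rational(-65427, 8) ≈ -8178.4)
Function('D')(u) = Pow(u, Rational(1, 2))
Mul(U, Add(3, Add(Add(-10, -27), Function('D')(-3)))) = Mul(Rational(-65427, 8), Add(3, Add(Add(-10, -27), Pow(-3, Rational(1, 2))))) = Mul(Rational(-65427, 8), Add(3, Add(-37, Mul(I, Pow(3, Rational(1, 2)))))) = Mul(Rational(-65427, 8), Add(-34, Mul(I, Pow(3, Rational(1, 2))))) = Add(Rational(1112259, 4), Mul(Rational(-65427, 8), I, Pow(3, Rational(1, 2))))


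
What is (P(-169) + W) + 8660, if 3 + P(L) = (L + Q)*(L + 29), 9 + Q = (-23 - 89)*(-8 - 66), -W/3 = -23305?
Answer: -1056828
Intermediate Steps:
W = 69915 (W = -3*(-23305) = 69915)
Q = 8279 (Q = -9 + (-23 - 89)*(-8 - 66) = -9 - 112*(-74) = -9 + 8288 = 8279)
P(L) = -3 + (29 + L)*(8279 + L) (P(L) = -3 + (L + 8279)*(L + 29) = -3 + (8279 + L)*(29 + L) = -3 + (29 + L)*(8279 + L))
(P(-169) + W) + 8660 = ((240088 + (-169)² + 8308*(-169)) + 69915) + 8660 = ((240088 + 28561 - 1404052) + 69915) + 8660 = (-1135403 + 69915) + 8660 = -1065488 + 8660 = -1056828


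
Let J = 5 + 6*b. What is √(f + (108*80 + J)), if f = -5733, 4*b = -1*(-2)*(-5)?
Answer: √2897 ≈ 53.824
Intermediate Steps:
b = -5/2 (b = (-1*(-2)*(-5))/4 = (2*(-5))/4 = (¼)*(-10) = -5/2 ≈ -2.5000)
J = -10 (J = 5 + 6*(-5/2) = 5 - 15 = -10)
√(f + (108*80 + J)) = √(-5733 + (108*80 - 10)) = √(-5733 + (8640 - 10)) = √(-5733 + 8630) = √2897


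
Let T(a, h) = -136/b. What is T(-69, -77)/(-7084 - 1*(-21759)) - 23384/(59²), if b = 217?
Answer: -74466236816/11085157475 ≈ -6.7177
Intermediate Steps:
T(a, h) = -136/217
T(-69, -77)/(-7084 - 1*(-21759)) - 23384/(59²) = -136/(217*(-7084 - 1*(-21759))) - 23384/(59²) = -136/(217*(-7084 + 21759)) - 23384/3481 = -136/217/14675 - 23384*1/3481 = -136/217*1/14675 - 23384/3481 = -136/3184475 - 23384/3481 = -74466236816/11085157475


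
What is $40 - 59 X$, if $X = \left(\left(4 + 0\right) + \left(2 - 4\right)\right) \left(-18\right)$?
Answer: $2164$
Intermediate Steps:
$X = -36$ ($X = \left(4 + \left(2 - 4\right)\right) \left(-18\right) = \left(4 - 2\right) \left(-18\right) = 2 \left(-18\right) = -36$)
$40 - 59 X = 40 - -2124 = 40 + 2124 = 2164$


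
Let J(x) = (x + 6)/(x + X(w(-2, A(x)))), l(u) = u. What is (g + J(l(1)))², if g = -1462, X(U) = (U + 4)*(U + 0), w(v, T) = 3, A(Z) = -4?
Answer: 1034072649/484 ≈ 2.1365e+6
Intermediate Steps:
X(U) = U*(4 + U) (X(U) = (4 + U)*U = U*(4 + U))
J(x) = (6 + x)/(21 + x) (J(x) = (x + 6)/(x + 3*(4 + 3)) = (6 + x)/(x + 3*7) = (6 + x)/(x + 21) = (6 + x)/(21 + x))
(g + J(l(1)))² = (-1462 + (6 + 1)/(21 + 1))² = (-1462 + 7/22)² = (-32157/22)² = 1034072649/484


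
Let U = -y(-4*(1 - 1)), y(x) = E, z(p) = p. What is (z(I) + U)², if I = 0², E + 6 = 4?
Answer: 4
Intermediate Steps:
E = -2 (E = -6 + 4 = -2)
I = 0
y(x) = -2
U = 2 (U = -1*(-2) = 2)
(z(I) + U)² = (0 + 2)² = 2² = 4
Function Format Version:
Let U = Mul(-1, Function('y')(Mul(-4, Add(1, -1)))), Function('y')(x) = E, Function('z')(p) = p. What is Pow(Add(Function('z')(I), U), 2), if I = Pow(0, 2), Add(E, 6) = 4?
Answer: 4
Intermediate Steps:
E = -2 (E = Add(-6, 4) = -2)
I = 0
Function('y')(x) = -2
U = 2 (U = Mul(-1, -2) = 2)
Pow(Add(Function('z')(I), U), 2) = Pow(Add(0, 2), 2) = Pow(2, 2) = 4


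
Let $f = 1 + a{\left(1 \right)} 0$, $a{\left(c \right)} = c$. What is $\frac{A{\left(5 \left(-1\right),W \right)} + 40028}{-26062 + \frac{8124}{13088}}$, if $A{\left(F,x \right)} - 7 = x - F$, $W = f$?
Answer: $- \frac{131014152}{85272833} \approx -1.5364$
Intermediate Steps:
$f = 1$ ($f = 1 + 1 \cdot 0 = 1 + 0 = 1$)
$W = 1$
$A{\left(F,x \right)} = 7 + x - F$ ($A{\left(F,x \right)} = 7 - \left(F - x\right) = 7 + x - F$)
$\frac{A{\left(5 \left(-1\right),W \right)} + 40028}{-26062 + \frac{8124}{13088}} = \frac{\left(7 + 1 - 5 \left(-1\right)\right) + 40028}{-26062 + \frac{8124}{13088}} = \frac{\left(7 + 1 - -5\right) + 40028}{-26062 + 8124 \cdot \frac{1}{13088}} = \frac{\left(7 + 1 + 5\right) + 40028}{-26062 + \frac{2031}{3272}} = \frac{13 + 40028}{- \frac{85272833}{3272}} = 40041 \left(- \frac{3272}{85272833}\right) = - \frac{131014152}{85272833}$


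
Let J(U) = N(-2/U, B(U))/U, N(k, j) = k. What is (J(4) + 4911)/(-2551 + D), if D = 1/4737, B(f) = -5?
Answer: -186102519/96672688 ≈ -1.9251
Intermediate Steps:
J(U) = -2/U² (J(U) = (-2/U)/U = -2/U²)
D = 1/4737 ≈ 0.00021110
(J(4) + 4911)/(-2551 + D) = (-2/4² + 4911)/(-2551 + 1/4737) = (-2*1/16 + 4911)/(-12084086/4737) = (-⅛ + 4911)*(-4737/12084086) = (39287/8)*(-4737/12084086) = -186102519/96672688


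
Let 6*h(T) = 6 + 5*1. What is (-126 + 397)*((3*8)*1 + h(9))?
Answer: 42005/6 ≈ 7000.8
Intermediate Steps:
h(T) = 11/6 (h(T) = (6 + 5*1)/6 = (6 + 5)/6 = (1/6)*11 = 11/6)
(-126 + 397)*((3*8)*1 + h(9)) = (-126 + 397)*((3*8)*1 + 11/6) = 271*(24*1 + 11/6) = 271*(24 + 11/6) = 271*(155/6) = 42005/6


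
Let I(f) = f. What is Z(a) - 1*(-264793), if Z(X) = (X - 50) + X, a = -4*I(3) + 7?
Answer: 264733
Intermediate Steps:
a = -5 (a = -4*3 + 7 = -12 + 7 = -5)
Z(X) = -50 + 2*X (Z(X) = (-50 + X) + X = -50 + 2*X)
Z(a) - 1*(-264793) = (-50 + 2*(-5)) - 1*(-264793) = (-50 - 10) + 264793 = -60 + 264793 = 264733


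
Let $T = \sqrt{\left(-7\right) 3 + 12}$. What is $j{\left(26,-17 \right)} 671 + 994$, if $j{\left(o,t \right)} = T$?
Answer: $994 + 2013 i \approx 994.0 + 2013.0 i$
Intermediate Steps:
$T = 3 i$ ($T = \sqrt{-21 + 12} = \sqrt{-9} = 3 i \approx 3.0 i$)
$j{\left(o,t \right)} = 3 i$
$j{\left(26,-17 \right)} 671 + 994 = 3 i 671 + 994 = 2013 i + 994 = 994 + 2013 i$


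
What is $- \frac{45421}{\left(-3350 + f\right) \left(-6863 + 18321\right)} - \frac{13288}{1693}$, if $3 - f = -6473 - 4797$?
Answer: $- \frac{1206384579145}{153693475662} \approx -7.8493$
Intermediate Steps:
$f = 11273$ ($f = 3 - \left(-6473 - 4797\right) = 3 - -11270 = 3 + 11270 = 11273$)
$- \frac{45421}{\left(-3350 + f\right) \left(-6863 + 18321\right)} - \frac{13288}{1693} = - \frac{45421}{\left(-3350 + 11273\right) \left(-6863 + 18321\right)} - \frac{13288}{1693} = - \frac{45421}{7923 \cdot 11458} - \frac{13288}{1693} = - \frac{45421}{90781734} - \frac{13288}{1693} = - \frac{1206384579145}{153693475662}$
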